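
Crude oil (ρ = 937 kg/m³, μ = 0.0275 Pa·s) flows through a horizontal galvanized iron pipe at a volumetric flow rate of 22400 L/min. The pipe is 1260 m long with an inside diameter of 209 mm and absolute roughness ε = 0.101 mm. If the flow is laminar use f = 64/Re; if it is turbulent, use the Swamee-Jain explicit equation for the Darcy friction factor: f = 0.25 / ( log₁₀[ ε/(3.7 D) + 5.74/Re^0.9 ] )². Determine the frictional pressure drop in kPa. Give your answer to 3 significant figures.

Q = 22400 L/min = 22400/60000 = 0.3733 m³/s.
Cross-sectional area A = πD²/4 = π(0.209)²/4 = 0.03431 m²; mean velocity V = Q/A = 0.3733/0.03431 = 10.88 m/s.
Reynolds number Re = ρVD/μ = 937 · 10.88 · 0.209 / 0.0275 = 7.749e+04.
Re > 4000 → turbulent. Relative roughness ε/D = 0.000101/0.209 = 0.000483. Swamee-Jain: f = 0.25/(log₁₀[0.000483/3.7 + 5.74/7.749e+04^0.9])² = 0.25/(log₁₀[0.000131 + 0.000228])² = 0.25/(-3.445)² = 0.02107.
Darcy-Weisbach: ΔP = f(L/D)(ρV²/2) = 0.02107·(1260/0.209)·(937·10.88²/2) = 0.02107·6029·5.548e+04 = 7.046e+06 Pa.
ΔP = 7.046e+06 Pa = 7050 kPa.

ΔP ≈ 7050 kPa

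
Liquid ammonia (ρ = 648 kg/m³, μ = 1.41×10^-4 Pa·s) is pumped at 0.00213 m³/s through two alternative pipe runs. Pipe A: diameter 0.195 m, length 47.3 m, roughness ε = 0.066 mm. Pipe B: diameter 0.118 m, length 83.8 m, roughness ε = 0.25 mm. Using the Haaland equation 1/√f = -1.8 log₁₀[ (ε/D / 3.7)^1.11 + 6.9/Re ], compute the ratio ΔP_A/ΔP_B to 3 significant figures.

Pipe A: V = Q/A = 0.00213/0.02986 = 0.07132 m/s; Re = 6.392e+04; ε/D = 0.000338; Haaland → f = 0.02081; ΔP_A = f(L/D)(ρV²/2) = 8.319 Pa.
Pipe B: V = Q/A = 0.00213/0.01094 = 0.1948 m/s; Re = 1.056e+05; ε/D = 0.00212; Haaland → f = 0.02521; ΔP_B = f(L/D)(ρV²/2) = 220.1 Pa.
ΔP_A/ΔP_B = 8.319/220.1 = 0.0378.

ΔP_A/ΔP_B ≈ 0.0378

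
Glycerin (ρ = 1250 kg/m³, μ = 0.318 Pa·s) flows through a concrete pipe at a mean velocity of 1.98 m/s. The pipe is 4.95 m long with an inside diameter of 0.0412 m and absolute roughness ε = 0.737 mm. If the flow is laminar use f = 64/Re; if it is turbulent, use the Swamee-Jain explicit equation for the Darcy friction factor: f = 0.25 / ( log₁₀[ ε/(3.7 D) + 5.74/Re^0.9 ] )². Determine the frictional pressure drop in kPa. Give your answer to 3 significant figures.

ΔP ≈ 58.8 kPa

Reynolds number Re = ρVD/μ = 1250 · 1.98 · 0.0412 / 0.318 = 320.7.
Re < 2300 → laminar flow, so f = 64/Re = 64/320.7 = 0.1996 (the turbulent correlation is not needed).
Darcy-Weisbach: ΔP = f(L/D)(ρV²/2) = 0.1996·(4.95/0.0412)·(1250·1.98²/2) = 0.1996·120.1·2450 = 5.876e+04 Pa.
ΔP = 5.876e+04 Pa = 58.8 kPa.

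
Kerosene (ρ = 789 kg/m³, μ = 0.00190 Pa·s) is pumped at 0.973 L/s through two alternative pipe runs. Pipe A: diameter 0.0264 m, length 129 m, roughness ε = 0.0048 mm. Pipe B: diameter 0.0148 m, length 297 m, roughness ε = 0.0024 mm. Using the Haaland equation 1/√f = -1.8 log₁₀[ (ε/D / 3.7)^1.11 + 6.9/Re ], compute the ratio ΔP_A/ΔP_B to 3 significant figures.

ΔP_A/ΔP_B ≈ 0.0275

Pipe A: V = Q/A = 0.000973/0.0005474 = 1.778 m/s; Re = 1.949e+04; ε/D = 0.000182; Haaland → f = 0.02622; ΔP_A = f(L/D)(ρV²/2) = 1.597e+05 Pa.
Pipe B: V = Q/A = 0.000973/0.000172 = 5.656 m/s; Re = 3.476e+04; ε/D = 0.000162; Haaland → f = 0.0229; ΔP_B = f(L/D)(ρV²/2) = 5.798e+06 Pa.
ΔP_A/ΔP_B = 1.597e+05/5.798e+06 = 0.0275.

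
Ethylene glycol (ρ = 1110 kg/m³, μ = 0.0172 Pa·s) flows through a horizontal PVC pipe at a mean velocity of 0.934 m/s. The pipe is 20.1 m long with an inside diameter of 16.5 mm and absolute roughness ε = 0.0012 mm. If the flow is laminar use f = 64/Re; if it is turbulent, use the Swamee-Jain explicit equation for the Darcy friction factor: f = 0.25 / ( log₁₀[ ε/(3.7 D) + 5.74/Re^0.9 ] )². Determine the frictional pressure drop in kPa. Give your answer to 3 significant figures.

ΔP ≈ 38.0 kPa

Reynolds number Re = ρVD/μ = 1110 · 0.934 · 0.0165 / 0.0172 = 994.5.
Re < 2300 → laminar flow, so f = 64/Re = 64/994.5 = 0.06435 (the turbulent correlation is not needed).
Darcy-Weisbach: ΔP = f(L/D)(ρV²/2) = 0.06435·(20.1/0.0165)·(1110·0.934²/2) = 0.06435·1218·484.2 = 3.795e+04 Pa.
ΔP = 3.795e+04 Pa = 38.0 kPa.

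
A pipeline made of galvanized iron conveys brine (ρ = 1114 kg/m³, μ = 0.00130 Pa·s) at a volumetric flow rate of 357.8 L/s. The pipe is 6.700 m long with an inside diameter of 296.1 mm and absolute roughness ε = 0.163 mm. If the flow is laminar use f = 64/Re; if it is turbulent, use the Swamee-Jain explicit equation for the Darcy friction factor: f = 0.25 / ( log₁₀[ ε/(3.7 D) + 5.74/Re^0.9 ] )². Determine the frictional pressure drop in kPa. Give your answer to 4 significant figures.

Q = 357.8 L/s = 357.8/1000 = 0.3578 m³/s.
Cross-sectional area A = πD²/4 = π(0.2961)²/4 = 0.06886 m²; mean velocity V = Q/A = 0.3578/0.06886 = 5.196 m/s.
Reynolds number Re = ρVD/μ = 1114 · 5.196 · 0.2961 / 0.0013 = 1.318e+06.
Re > 4000 → turbulent. Relative roughness ε/D = 0.000163/0.2961 = 0.00055. Swamee-Jain: f = 0.25/(log₁₀[0.00055/3.7 + 5.74/1.318e+06^0.9])² = 0.25/(log₁₀[0.000149 + 1.78e-05])² = 0.25/(-3.778)² = 0.01751.
Darcy-Weisbach: ΔP = f(L/D)(ρV²/2) = 0.01751·(6.7/0.2961)·(1114·5.196²/2) = 0.01751·22.63·1.504e+04 = 5959 Pa.
ΔP = 5959 Pa = 5.959 kPa.

ΔP ≈ 5.959 kPa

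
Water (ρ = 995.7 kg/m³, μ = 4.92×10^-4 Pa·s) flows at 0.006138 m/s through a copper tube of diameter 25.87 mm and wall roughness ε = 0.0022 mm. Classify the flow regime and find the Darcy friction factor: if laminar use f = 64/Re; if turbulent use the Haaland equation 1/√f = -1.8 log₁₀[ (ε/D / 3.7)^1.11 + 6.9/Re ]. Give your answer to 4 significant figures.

Re = ρVD/μ = 995.7·0.006138·0.02587/0.000492 = 321.4.
Re < 2300 → laminar, so f = 64/Re = 0.1992 (roughness is irrelevant in laminar flow).

f ≈ 0.1992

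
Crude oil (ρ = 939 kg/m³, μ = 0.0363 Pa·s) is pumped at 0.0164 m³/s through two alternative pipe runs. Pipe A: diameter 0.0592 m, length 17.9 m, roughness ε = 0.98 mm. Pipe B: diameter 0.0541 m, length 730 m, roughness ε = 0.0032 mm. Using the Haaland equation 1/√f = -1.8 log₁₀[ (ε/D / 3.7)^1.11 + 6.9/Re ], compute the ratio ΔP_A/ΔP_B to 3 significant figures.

ΔP_A/ΔP_B ≈ 0.0251

Pipe A: V = Q/A = 0.0164/0.002753 = 5.958 m/s; Re = 9124; ε/D = 0.0166; Haaland → f = 0.04972; ΔP_A = f(L/D)(ρV²/2) = 2.505e+05 Pa.
Pipe B: V = Q/A = 0.0164/0.002299 = 7.134 m/s; Re = 9984; ε/D = 5.91e-05; Haaland → f = 0.03096; ΔP_B = f(L/D)(ρV²/2) = 9.983e+06 Pa.
ΔP_A/ΔP_B = 2.505e+05/9.983e+06 = 0.0251.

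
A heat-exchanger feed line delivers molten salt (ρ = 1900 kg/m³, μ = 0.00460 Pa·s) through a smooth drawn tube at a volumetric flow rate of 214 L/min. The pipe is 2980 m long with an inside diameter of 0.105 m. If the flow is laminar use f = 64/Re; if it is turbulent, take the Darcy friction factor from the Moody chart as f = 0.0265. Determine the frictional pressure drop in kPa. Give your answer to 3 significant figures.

Q = 214 L/min = 214/60000 = 0.003567 m³/s.
Cross-sectional area A = πD²/4 = π(0.105)²/4 = 0.008659 m²; mean velocity V = Q/A = 0.003567/0.008659 = 0.4119 m/s.
Reynolds number Re = ρVD/μ = 1900 · 0.4119 · 0.105 / 0.0046 = 1.786e+04.
Re > 4000 → turbulent; use the Moody-chart value f = 0.0265.
Darcy-Weisbach: ΔP = f(L/D)(ρV²/2) = 0.0265·(2980/0.105)·(1900·0.4119²/2) = 0.0265·2.838e+04·161.2 = 1.212e+05 Pa.
ΔP = 1.212e+05 Pa = 121 kPa.

ΔP ≈ 121 kPa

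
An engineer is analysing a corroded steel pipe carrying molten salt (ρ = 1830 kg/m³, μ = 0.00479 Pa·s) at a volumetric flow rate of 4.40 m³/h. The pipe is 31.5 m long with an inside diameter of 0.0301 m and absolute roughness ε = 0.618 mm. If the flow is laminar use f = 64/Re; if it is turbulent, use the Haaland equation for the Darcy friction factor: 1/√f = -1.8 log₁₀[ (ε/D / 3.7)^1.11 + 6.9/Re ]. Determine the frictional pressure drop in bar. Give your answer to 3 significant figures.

ΔP ≈ 1.44 bar

Q = 4.40 m³/h = 4.40/3600 = 0.001222 m³/s.
Cross-sectional area A = πD²/4 = π(0.0301)²/4 = 0.0007116 m²; mean velocity V = Q/A = 0.001222/0.0007116 = 1.718 m/s.
Reynolds number Re = ρVD/μ = 1830 · 1.718 · 0.0301 / 0.00479 = 1.975e+04.
Re > 4000 → turbulent. Relative roughness ε/D = 0.000618/0.0301 = 0.0205. Haaland: 1/√f = -1.8 log₁₀[(0.0205/3.7)^1.11 + 6.9/1.975e+04] = -1.8 log₁₀[0.00313 + 0.000349] = 4.424, so f = 0.05108.
Darcy-Weisbach: ΔP = f(L/D)(ρV²/2) = 0.05108·(31.5/0.0301)·(1830·1.718²/2) = 0.05108·1047·2699 = 1.443e+05 Pa.
ΔP = 1.443e+05 Pa = 1.44 bar.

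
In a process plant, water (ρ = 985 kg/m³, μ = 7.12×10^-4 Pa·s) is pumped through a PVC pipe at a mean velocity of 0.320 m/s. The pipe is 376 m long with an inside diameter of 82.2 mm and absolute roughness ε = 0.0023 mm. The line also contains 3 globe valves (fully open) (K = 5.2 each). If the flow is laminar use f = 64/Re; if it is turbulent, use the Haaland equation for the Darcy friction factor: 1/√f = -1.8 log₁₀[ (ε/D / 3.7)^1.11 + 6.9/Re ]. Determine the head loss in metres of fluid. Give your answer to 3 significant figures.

h_f ≈ 0.615 m

Reynolds number Re = ρVD/μ = 985 · 0.32 · 0.0822 / 0.000712 = 3.639e+04.
Re > 4000 → turbulent. Relative roughness ε/D = 2.3e-06/0.0822 = 2.8e-05. Haaland: 1/√f = -1.8 log₁₀[(2.8e-05/3.7)^1.11 + 6.9/3.639e+04] = -1.8 log₁₀[2.07e-06 + 0.00019] = 6.691, so f = 0.02233.
Total minor-loss coefficient ΣK = 3·5.2 = 15.6.
ΔP = [f·L/D + ΣK]·(ρV²/2) = [0.02233·376/0.0822 + 15.6]·(985·0.32²/2) = [102.2 + 15.6]·50.43 = 5939 Pa.
Head loss h_f = ΔP/(ρg) = 5939/(985·9.81) = 0.615 m.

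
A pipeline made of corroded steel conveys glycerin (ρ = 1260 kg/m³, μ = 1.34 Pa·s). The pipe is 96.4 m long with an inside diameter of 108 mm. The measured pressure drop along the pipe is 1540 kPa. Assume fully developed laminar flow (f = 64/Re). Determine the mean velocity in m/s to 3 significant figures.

V ≈ 4.35 m/s

For laminar flow, f = 64/Re with Re = ρVD/μ, so Darcy-Weisbach reduces to ΔP = 32μLV/D². Solving for V: V = ΔP·D²/(32μL) = 1.54e+06·(0.108)²/(32·1.34·96.4) = 4.345 m/s.
Check: Re = ρVD/μ = 1260·4.345·0.108/1.34 = 441.3 < 2300, so the laminar assumption holds.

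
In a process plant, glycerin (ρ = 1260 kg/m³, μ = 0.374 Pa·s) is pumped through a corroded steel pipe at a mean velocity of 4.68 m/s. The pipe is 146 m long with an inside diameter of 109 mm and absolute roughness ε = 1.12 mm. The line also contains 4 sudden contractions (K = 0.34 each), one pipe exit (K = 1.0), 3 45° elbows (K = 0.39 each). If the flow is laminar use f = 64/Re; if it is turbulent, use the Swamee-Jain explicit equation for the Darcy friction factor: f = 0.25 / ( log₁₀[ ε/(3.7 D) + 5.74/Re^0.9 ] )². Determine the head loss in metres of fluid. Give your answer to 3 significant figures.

h_f ≈ 59.6 m

Reynolds number Re = ρVD/μ = 1260 · 4.68 · 0.109 / 0.374 = 1719.
Re < 2300 → laminar flow, so f = 64/Re = 64/1719 = 0.03724 (the turbulent correlation is not needed).
Total minor-loss coefficient ΣK = 4·0.34 + 1·1 + 3·0.39 = 3.53.
ΔP = [f·L/D + ΣK]·(ρV²/2) = [0.03724·146/0.109 + 3.53]·(1260·4.68²/2) = [49.88 + 3.53]·1.38e+04 = 7.37e+05 Pa.
Head loss h_f = ΔP/(ρg) = 7.37e+05/(1260·9.81) = 59.6 m.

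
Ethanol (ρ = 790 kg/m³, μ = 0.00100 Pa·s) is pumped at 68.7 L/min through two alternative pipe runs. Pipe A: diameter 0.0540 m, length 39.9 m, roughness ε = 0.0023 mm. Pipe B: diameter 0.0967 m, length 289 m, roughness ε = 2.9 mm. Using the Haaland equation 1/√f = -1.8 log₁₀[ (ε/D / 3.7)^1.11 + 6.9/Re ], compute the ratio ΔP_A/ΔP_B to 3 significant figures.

ΔP_A/ΔP_B ≈ 1.08

Pipe A: V = Q/A = 0.001145/0.00229 = 0.5 m/s; Re = 2.133e+04; ε/D = 4.26e-05; Haaland → f = 0.0254; ΔP_A = f(L/D)(ρV²/2) = 1853 Pa.
Pipe B: V = Q/A = 0.001145/0.007344 = 0.1559 m/s; Re = 1.191e+04; ε/D = 0.03; Haaland → f = 0.05982; ΔP_B = f(L/D)(ρV²/2) = 1716 Pa.
ΔP_A/ΔP_B = 1853/1716 = 1.08.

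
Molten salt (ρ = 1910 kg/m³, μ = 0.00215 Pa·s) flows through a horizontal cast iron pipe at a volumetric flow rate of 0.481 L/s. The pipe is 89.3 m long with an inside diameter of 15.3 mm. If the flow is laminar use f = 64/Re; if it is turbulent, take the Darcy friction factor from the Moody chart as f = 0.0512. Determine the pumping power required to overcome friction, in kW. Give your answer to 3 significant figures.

P ≈ 0.940 kW

Q = 0.481 L/s = 0.481/1000 = 0.000481 m³/s.
Cross-sectional area A = πD²/4 = π(0.0153)²/4 = 0.0001839 m²; mean velocity V = Q/A = 0.000481/0.0001839 = 2.616 m/s.
Reynolds number Re = ρVD/μ = 1910 · 2.616 · 0.0153 / 0.00215 = 3.556e+04.
Re > 4000 → turbulent; use the Moody-chart value f = 0.0512.
Darcy-Weisbach: ΔP = f(L/D)(ρV²/2) = 0.0512·(89.3/0.0153)·(1910·2.616²/2) = 0.0512·5837·6537 = 1.953e+06 Pa.
Pumping power P = QΔP = 0.000481·1.953e+06 = 939.6 W = 0.940 kW.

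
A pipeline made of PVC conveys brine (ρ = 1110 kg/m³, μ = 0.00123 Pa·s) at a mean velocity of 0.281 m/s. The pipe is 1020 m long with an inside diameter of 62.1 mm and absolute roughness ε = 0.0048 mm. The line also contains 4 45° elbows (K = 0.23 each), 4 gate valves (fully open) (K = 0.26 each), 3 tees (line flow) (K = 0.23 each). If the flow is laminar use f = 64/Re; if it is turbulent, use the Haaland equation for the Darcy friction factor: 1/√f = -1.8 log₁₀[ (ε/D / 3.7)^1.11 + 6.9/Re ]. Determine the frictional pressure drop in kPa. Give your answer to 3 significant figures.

ΔP ≈ 19.9 kPa

Reynolds number Re = ρVD/μ = 1110 · 0.281 · 0.0621 / 0.00123 = 1.575e+04.
Re > 4000 → turbulent. Relative roughness ε/D = 4.8e-06/0.0621 = 7.73e-05. Haaland: 1/√f = -1.8 log₁₀[(7.73e-05/3.7)^1.11 + 6.9/1.575e+04] = -1.8 log₁₀[6.38e-06 + 0.000438] = 6.034, so f = 0.02747.
Total minor-loss coefficient ΣK = 4·0.23 + 4·0.26 + 3·0.23 = 2.65.
ΔP = [f·L/D + ΣK]·(ρV²/2) = [0.02747·1020/0.0621 + 2.65]·(1110·0.281²/2) = [451.2 + 2.65]·43.82 = 1.989e+04 Pa.
ΔP = 1.989e+04 Pa = 19.9 kPa.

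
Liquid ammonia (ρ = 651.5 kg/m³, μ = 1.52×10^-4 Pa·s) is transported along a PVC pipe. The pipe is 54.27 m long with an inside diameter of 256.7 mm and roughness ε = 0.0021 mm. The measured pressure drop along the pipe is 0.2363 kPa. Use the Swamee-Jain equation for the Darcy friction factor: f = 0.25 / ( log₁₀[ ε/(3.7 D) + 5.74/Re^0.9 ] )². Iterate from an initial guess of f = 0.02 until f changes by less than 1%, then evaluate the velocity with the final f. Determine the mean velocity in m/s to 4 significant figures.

V ≈ 0.5148 m/s

Rearranging Darcy-Weisbach: V = √(2·ΔP·D/(f·L·ρ)). With ε/D = 2.1e-06/0.2567 = 8.18e-06, iterate starting from f = 0.02:
  f = 0.02 → V = √(2·236.3·0.2567/(0.02·54.27·651.5)) = 0.4142 m/s; Re = ρVD/μ = 4.557e+05; f → 0.01344
  f = 0.01344 → V = 0.5054 m/s; Re = 5.56e+05; f → 0.01299
  f = 0.01299 → V = 0.514 m/s; Re = 5.656e+05; f → 0.01295
Converged (Δf/f < 1%). With the final f = 0.01295: V = √(2·236.3·0.2567/(0.01295·54.27·651.5)) = 0.5148 m/s.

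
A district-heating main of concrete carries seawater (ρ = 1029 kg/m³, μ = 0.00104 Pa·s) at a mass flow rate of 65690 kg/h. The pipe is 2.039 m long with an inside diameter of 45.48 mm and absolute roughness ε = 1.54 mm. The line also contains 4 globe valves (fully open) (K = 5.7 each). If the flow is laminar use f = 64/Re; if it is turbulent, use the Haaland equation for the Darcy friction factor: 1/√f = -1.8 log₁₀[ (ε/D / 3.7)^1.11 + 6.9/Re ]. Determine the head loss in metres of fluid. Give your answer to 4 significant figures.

h_f ≈ 154.9 m

ṁ = 65690 kg/h = 65690/3600 = 18.25 kg/s.
A = πD²/4 = π(0.04548)²/4 = 0.001625 m²; mean velocity V = ṁ/(ρA) = 18.25/(1029 · 0.001625) = 10.92 m/s.
Reynolds number Re = ρVD/μ = 1029 · 10.92 · 0.04548 / 0.00104 = 4.912e+05.
Re > 4000 → turbulent. Relative roughness ε/D = 0.00154/0.04548 = 0.0339. Haaland: 1/√f = -1.8 log₁₀[(0.0339/3.7)^1.11 + 6.9/4.912e+05] = -1.8 log₁₀[0.00546 + 1.4e-05] = 4.071, so f = 0.06034.
Total minor-loss coefficient ΣK = 4·5.7 = 22.8.
ΔP = [f·L/D + ΣK]·(ρV²/2) = [0.06034·2.039/0.04548 + 22.8]·(1029·10.92²/2) = [2.705 + 22.8]·6.13e+04 = 1.564e+06 Pa.
Head loss h_f = ΔP/(ρg) = 1.564e+06/(1029·9.81) = 154.9 m.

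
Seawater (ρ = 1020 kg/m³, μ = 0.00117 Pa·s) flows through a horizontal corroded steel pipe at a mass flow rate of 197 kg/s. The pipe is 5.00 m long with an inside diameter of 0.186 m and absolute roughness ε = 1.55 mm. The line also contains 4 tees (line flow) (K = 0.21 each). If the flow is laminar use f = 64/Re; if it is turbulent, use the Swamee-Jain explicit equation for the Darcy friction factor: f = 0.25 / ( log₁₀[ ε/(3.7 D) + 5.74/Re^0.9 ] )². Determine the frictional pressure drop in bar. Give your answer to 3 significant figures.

A = πD²/4 = π(0.186)²/4 = 0.02717 m²; mean velocity V = ṁ/(ρA) = 197/(1020 · 0.02717) = 7.108 m/s.
Reynolds number Re = ρVD/μ = 1020 · 7.108 · 0.186 / 0.00117 = 1.153e+06.
Re > 4000 → turbulent. Relative roughness ε/D = 0.00155/0.186 = 0.00833. Swamee-Jain: f = 0.25/(log₁₀[0.00833/3.7 + 5.74/1.153e+06^0.9])² = 0.25/(log₁₀[0.00225 + 2.01e-05])² = 0.25/(-2.644)² = 0.03577.
Total minor-loss coefficient ΣK = 4·0.21 = 0.84.
ΔP = [f·L/D + ΣK]·(ρV²/2) = [0.03577·5/0.186 + 0.84]·(1020·7.108²/2) = [0.9617 + 0.84]·2.577e+04 = 4.642e+04 Pa.
ΔP = 4.642e+04 Pa = 0.464 bar.

ΔP ≈ 0.464 bar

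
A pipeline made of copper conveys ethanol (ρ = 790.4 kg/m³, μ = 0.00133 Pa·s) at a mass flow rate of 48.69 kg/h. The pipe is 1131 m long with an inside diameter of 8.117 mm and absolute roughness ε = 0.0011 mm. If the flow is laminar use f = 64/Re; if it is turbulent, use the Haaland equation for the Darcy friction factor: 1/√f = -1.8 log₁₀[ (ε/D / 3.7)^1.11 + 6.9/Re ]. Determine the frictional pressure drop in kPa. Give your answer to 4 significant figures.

ṁ = 48.69 kg/h = 48.69/3600 = 0.01352 kg/s.
A = πD²/4 = π(0.008117)²/4 = 5.175e-05 m²; mean velocity V = ṁ/(ρA) = 0.01352/(790.4 · 5.175e-05) = 0.3307 m/s.
Reynolds number Re = ρVD/μ = 790.4 · 0.3307 · 0.008117 / 0.00133 = 1595.
Re < 2300 → laminar flow, so f = 64/Re = 64/1595 = 0.04012 (the turbulent correlation is not needed).
Darcy-Weisbach: ΔP = f(L/D)(ρV²/2) = 0.04012·(1131/0.008117)·(790.4·0.3307²/2) = 0.04012·1.393e+05·43.22 = 2.416e+05 Pa.
ΔP = 2.416e+05 Pa = 241.6 kPa.

ΔP ≈ 241.6 kPa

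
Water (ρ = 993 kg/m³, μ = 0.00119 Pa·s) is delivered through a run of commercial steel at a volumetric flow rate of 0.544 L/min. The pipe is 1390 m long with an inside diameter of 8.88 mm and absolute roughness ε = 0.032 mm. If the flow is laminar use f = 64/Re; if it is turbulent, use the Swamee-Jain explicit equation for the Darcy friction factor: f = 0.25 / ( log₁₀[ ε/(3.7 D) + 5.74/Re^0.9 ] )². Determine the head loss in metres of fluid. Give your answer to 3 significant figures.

Q = 0.544 L/min = 0.544/60000 = 9.067e-06 m³/s.
Cross-sectional area A = πD²/4 = π(0.00888)²/4 = 6.193e-05 m²; mean velocity V = Q/A = 9.067e-06/6.193e-05 = 0.1464 m/s.
Reynolds number Re = ρVD/μ = 993 · 0.1464 · 0.00888 / 0.00119 = 1085.
Re < 2300 → laminar flow, so f = 64/Re = 64/1085 = 0.059 (the turbulent correlation is not needed).
Darcy-Weisbach: ΔP = f(L/D)(ρV²/2) = 0.059·(1390/0.00888)·(993·0.1464²/2) = 0.059·1.565e+05·10.64 = 9.827e+04 Pa.
Head loss h_f = ΔP/(ρg) = 9.827e+04/(993·9.81) = 10.1 m.

h_f ≈ 10.1 m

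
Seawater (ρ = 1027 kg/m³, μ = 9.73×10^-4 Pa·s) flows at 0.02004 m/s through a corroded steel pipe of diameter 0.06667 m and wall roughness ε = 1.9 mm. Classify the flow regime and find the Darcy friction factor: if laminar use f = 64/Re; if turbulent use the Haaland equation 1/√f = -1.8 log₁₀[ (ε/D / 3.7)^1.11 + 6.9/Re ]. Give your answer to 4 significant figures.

f ≈ 0.04538

Re = ρVD/μ = 1027·0.02004·0.06667/0.000973 = 1410.
Re < 2300 → laminar, so f = 64/Re = 0.04538 (roughness is irrelevant in laminar flow).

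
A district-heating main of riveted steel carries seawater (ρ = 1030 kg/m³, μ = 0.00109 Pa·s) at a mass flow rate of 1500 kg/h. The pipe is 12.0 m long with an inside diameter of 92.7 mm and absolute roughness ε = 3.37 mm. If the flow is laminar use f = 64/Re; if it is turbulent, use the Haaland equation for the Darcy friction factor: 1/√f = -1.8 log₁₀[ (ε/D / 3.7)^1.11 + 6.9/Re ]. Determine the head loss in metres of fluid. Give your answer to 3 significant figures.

h_f ≈ 0.00160 m

ṁ = 1500 kg/h = 1500/3600 = 0.4167 kg/s.
A = πD²/4 = π(0.0927)²/4 = 0.006749 m²; mean velocity V = ṁ/(ρA) = 0.4167/(1030 · 0.006749) = 0.05994 m/s.
Reynolds number Re = ρVD/μ = 1030 · 0.05994 · 0.0927 / 0.00109 = 5250.
Re > 4000 → turbulent. Relative roughness ε/D = 0.00337/0.0927 = 0.0364. Haaland: 1/√f = -1.8 log₁₀[(0.0364/3.7)^1.11 + 6.9/5250] = -1.8 log₁₀[0.00591 + 0.00131] = 3.854, so f = 0.06731.
Darcy-Weisbach: ΔP = f(L/D)(ρV²/2) = 0.06731·(12/0.0927)·(1030·0.05994²/2) = 0.06731·129.4·1.85 = 16.12 Pa.
Head loss h_f = ΔP/(ρg) = 16.12/(1030·9.81) = 0.00160 m.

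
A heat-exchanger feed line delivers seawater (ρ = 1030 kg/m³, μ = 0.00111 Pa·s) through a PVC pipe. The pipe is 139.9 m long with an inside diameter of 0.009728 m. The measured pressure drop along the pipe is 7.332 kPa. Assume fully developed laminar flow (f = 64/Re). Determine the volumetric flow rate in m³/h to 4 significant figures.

Q ≈ 0.03736 m³/h

For laminar flow, f = 64/Re with Re = ρVD/μ, so Darcy-Weisbach reduces to ΔP = 32μLV/D². Solving for V: V = ΔP·D²/(32μL) = 7332·(0.009728)²/(32·0.00111·139.9) = 0.1396 m/s.
Check: Re = ρVD/μ = 1030·0.1396·0.009728/0.00111 = 1260 < 2300, so the laminar assumption holds.
Q = V·A = 0.1396·(π/4·0.009728²) = 1.038e-05 m³/s = 0.03736 m³/h.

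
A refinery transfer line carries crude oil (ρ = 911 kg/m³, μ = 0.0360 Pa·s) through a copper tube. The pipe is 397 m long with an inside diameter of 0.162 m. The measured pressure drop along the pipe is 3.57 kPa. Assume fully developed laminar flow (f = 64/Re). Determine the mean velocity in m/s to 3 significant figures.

V ≈ 0.205 m/s

For laminar flow, f = 64/Re with Re = ρVD/μ, so Darcy-Weisbach reduces to ΔP = 32μLV/D². Solving for V: V = ΔP·D²/(32μL) = 3570·(0.162)²/(32·0.036·397) = 0.2049 m/s.
Check: Re = ρVD/μ = 911·0.2049·0.162/0.036 = 839.8 < 2300, so the laminar assumption holds.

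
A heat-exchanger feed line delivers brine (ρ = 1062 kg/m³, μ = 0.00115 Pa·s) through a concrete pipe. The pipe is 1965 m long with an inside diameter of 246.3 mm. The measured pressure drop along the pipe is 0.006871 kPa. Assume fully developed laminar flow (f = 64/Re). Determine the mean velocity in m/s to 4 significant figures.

For laminar flow, f = 64/Re with Re = ρVD/μ, so Darcy-Weisbach reduces to ΔP = 32μLV/D². Solving for V: V = ΔP·D²/(32μL) = 6.871·(0.2463)²/(32·0.00115·1965) = 0.005764 m/s.
Check: Re = ρVD/μ = 1062·0.005764·0.2463/0.00115 = 1311 < 2300, so the laminar assumption holds.

V ≈ 0.005764 m/s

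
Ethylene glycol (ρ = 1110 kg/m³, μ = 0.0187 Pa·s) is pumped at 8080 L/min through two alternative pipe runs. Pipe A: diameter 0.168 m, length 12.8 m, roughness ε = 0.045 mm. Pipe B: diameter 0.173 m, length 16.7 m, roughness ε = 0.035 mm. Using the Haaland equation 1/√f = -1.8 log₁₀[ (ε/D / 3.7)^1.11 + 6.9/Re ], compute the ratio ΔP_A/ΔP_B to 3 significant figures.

ΔP_A/ΔP_B ≈ 0.892

Pipe A: V = Q/A = 0.1347/0.02217 = 6.075 m/s; Re = 6.058e+04; ε/D = 0.000268; Haaland → f = 0.02076; ΔP_A = f(L/D)(ρV²/2) = 3.239e+04 Pa.
Pipe B: V = Q/A = 0.1347/0.02351 = 5.729 m/s; Re = 5.883e+04; ε/D = 0.000202; Haaland → f = 0.02064; ΔP_B = f(L/D)(ρV²/2) = 3.63e+04 Pa.
ΔP_A/ΔP_B = 3.239e+04/3.63e+04 = 0.892.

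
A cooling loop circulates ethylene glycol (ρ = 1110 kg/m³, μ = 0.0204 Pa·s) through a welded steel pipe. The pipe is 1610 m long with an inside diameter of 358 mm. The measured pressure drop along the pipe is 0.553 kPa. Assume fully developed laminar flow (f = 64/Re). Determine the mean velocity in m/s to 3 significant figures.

V ≈ 0.0674 m/s

For laminar flow, f = 64/Re with Re = ρVD/μ, so Darcy-Weisbach reduces to ΔP = 32μLV/D². Solving for V: V = ΔP·D²/(32μL) = 553·(0.358)²/(32·0.0204·1610) = 0.06743 m/s.
Check: Re = ρVD/μ = 1110·0.06743·0.358/0.0204 = 1314 < 2300, so the laminar assumption holds.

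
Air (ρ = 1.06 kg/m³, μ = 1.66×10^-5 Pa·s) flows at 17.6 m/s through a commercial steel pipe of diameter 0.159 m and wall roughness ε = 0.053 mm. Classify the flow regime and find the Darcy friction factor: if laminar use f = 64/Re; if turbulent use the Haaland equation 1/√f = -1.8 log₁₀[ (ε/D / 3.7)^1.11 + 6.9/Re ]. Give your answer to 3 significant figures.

Re = ρVD/μ = 1.06·17.6·0.159/1.66e-05 = 1.787e+05.
Re > 4000 → turbulent. ε/D = 5.3e-05/0.159 = 0.000333; Haaland: 1/√f = -1.8 log₁₀[3.23e-05 + 3.86e-05] = 7.468, so f = 0.01793.

f ≈ 0.0179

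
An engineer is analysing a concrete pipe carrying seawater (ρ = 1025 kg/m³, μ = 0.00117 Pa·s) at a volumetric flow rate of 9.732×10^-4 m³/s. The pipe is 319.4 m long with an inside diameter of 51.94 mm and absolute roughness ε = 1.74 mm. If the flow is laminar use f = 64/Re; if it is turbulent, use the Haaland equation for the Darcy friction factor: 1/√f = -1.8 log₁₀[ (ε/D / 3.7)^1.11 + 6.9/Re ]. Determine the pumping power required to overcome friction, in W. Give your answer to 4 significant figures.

Cross-sectional area A = πD²/4 = π(0.05194)²/4 = 0.002119 m²; mean velocity V = Q/A = 0.0009732/0.002119 = 0.4593 m/s.
Reynolds number Re = ρVD/μ = 1025 · 0.4593 · 0.05194 / 0.00117 = 2.09e+04.
Re > 4000 → turbulent. Relative roughness ε/D = 0.00174/0.05194 = 0.0335. Haaland: 1/√f = -1.8 log₁₀[(0.0335/3.7)^1.11 + 6.9/2.09e+04] = -1.8 log₁₀[0.0054 + 0.00033] = 4.036, so f = 0.0614.
Darcy-Weisbach: ΔP = f(L/D)(ρV²/2) = 0.0614·(319.4/0.05194)·(1025·0.4593²/2) = 0.0614·6149·108.1 = 4.082e+04 Pa.
Pumping power P = QΔP = 0.0009732·4.082e+04 = 39.727 W = 39.73 W.

P ≈ 39.73 W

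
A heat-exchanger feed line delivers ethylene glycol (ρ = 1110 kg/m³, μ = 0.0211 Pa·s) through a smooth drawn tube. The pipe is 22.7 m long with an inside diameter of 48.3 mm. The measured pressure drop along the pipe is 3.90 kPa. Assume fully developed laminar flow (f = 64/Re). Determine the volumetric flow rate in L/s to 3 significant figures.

Q ≈ 1.09 L/s

For laminar flow, f = 64/Re with Re = ρVD/μ, so Darcy-Weisbach reduces to ΔP = 32μLV/D². Solving for V: V = ΔP·D²/(32μL) = 3900·(0.0483)²/(32·0.0211·22.7) = 0.5936 m/s.
Check: Re = ρVD/μ = 1110·0.5936·0.0483/0.0211 = 1508 < 2300, so the laminar assumption holds.
Q = V·A = 0.5936·(π/4·0.0483²) = 0.001088 m³/s = 1.09 L/s.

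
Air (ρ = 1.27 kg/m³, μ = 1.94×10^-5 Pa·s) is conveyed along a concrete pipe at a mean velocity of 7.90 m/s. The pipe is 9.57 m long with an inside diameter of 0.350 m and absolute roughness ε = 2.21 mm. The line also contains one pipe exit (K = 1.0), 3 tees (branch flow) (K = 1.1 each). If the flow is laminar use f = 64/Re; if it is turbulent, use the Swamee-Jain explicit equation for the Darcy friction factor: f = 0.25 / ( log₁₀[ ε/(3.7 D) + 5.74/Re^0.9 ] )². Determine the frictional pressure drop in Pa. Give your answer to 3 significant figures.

Reynolds number Re = ρVD/μ = 1.27 · 7.9 · 0.35 / 1.94e-05 = 1.81e+05.
Re > 4000 → turbulent. Relative roughness ε/D = 0.00221/0.35 = 0.00631. Swamee-Jain: f = 0.25/(log₁₀[0.00631/3.7 + 5.74/1.81e+05^0.9])² = 0.25/(log₁₀[0.00171 + 0.000106])² = 0.25/(-2.742)² = 0.03326.
Total minor-loss coefficient ΣK = 1·1 + 3·1.1 = 4.3.
ΔP = [f·L/D + ΣK]·(ρV²/2) = [0.03326·9.57/0.35 + 4.3]·(1.27·7.9²/2) = [0.9094 + 4.3]·39.63 = 206.5 Pa.

ΔP ≈ 206 Pa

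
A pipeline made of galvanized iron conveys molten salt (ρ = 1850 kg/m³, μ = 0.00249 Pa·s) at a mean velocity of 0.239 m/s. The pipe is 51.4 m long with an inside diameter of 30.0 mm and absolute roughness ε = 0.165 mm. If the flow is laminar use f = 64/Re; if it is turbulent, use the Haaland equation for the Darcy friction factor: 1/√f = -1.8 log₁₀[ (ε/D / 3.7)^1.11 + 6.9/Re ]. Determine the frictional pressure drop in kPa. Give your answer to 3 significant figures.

Reynolds number Re = ρVD/μ = 1850 · 0.239 · 0.03 / 0.00249 = 5327.
Re > 4000 → turbulent. Relative roughness ε/D = 0.000165/0.03 = 0.0055. Haaland: 1/√f = -1.8 log₁₀[(0.0055/3.7)^1.11 + 6.9/5327] = -1.8 log₁₀[0.000726 + 0.0013] = 4.85, so f = 0.04252.
Darcy-Weisbach: ΔP = f(L/D)(ρV²/2) = 0.04252·(51.4/0.03)·(1850·0.239²/2) = 0.04252·1713·52.84 = 3849 Pa.
ΔP = 3849 Pa = 3.85 kPa.

ΔP ≈ 3.85 kPa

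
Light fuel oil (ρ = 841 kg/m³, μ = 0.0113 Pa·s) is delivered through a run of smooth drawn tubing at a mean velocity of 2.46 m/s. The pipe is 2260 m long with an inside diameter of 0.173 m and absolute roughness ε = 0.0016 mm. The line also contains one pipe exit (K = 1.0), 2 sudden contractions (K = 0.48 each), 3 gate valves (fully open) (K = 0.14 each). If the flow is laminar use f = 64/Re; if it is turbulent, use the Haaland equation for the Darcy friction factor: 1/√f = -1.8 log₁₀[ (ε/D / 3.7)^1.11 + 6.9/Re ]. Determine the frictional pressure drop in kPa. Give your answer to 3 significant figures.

Reynolds number Re = ρVD/μ = 841 · 2.46 · 0.173 / 0.0113 = 3.167e+04.
Re > 4000 → turbulent. Relative roughness ε/D = 1.6e-06/0.173 = 9.25e-06. Haaland: 1/√f = -1.8 log₁₀[(9.25e-06/3.7)^1.11 + 6.9/3.167e+04] = -1.8 log₁₀[6.05e-07 + 0.000218] = 6.589, so f = 0.02303.
Total minor-loss coefficient ΣK = 1·1 + 2·0.48 + 3·0.14 = 2.38.
ΔP = [f·L/D + ΣK]·(ρV²/2) = [0.02303·2260/0.173 + 2.38]·(841·2.46²/2) = [300.9 + 2.38]·2545 = 7.717e+05 Pa.
ΔP = 7.717e+05 Pa = 772 kPa.

ΔP ≈ 772 kPa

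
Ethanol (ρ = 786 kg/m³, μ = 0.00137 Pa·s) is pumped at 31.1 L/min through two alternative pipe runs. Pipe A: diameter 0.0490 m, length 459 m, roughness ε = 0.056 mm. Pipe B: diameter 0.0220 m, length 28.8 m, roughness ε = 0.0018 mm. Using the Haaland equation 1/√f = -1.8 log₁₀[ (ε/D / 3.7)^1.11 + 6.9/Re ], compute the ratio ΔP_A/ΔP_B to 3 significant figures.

Pipe A: V = Q/A = 0.0005183/0.001886 = 0.2749 m/s; Re = 7727; ε/D = 0.00114; Haaland → f = 0.03449; ΔP_A = f(L/D)(ρV²/2) = 9593 Pa.
Pipe B: V = Q/A = 0.0005183/0.0003801 = 1.364 m/s; Re = 1.721e+04; ε/D = 8.18e-05; Haaland → f = 0.02686; ΔP_B = f(L/D)(ρV²/2) = 2.57e+04 Pa.
ΔP_A/ΔP_B = 9593/2.57e+04 = 0.373.

ΔP_A/ΔP_B ≈ 0.373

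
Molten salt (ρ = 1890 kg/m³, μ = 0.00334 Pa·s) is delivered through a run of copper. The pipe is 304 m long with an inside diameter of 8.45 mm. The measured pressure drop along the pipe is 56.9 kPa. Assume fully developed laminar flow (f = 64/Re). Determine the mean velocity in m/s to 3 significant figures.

V ≈ 0.125 m/s

For laminar flow, f = 64/Re with Re = ρVD/μ, so Darcy-Weisbach reduces to ΔP = 32μLV/D². Solving for V: V = ΔP·D²/(32μL) = 5.69e+04·(0.00845)²/(32·0.00334·304) = 0.125 m/s.
Check: Re = ρVD/μ = 1890·0.125·0.00845/0.00334 = 597.9 < 2300, so the laminar assumption holds.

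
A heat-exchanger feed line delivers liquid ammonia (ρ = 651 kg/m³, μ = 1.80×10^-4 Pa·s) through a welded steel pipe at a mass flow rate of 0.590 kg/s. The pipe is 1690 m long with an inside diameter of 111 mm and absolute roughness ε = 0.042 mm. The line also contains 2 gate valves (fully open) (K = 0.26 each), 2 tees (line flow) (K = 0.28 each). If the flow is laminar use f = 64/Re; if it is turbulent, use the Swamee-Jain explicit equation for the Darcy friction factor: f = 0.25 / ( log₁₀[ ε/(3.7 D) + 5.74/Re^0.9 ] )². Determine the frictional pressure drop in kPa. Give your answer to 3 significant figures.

ΔP ≈ 1.02 kPa

A = πD²/4 = π(0.111)²/4 = 0.009677 m²; mean velocity V = ṁ/(ρA) = 0.59/(651 · 0.009677) = 0.09366 m/s.
Reynolds number Re = ρVD/μ = 651 · 0.09366 · 0.111 / 0.00018 = 3.76e+04.
Re > 4000 → turbulent. Relative roughness ε/D = 4.2e-05/0.111 = 0.000378. Swamee-Jain: f = 0.25/(log₁₀[0.000378/3.7 + 5.74/3.76e+04^0.9])² = 0.25/(log₁₀[0.000102 + 0.000438])² = 0.25/(-3.268)² = 0.02341.
Total minor-loss coefficient ΣK = 2·0.26 + 2·0.28 = 1.08.
ΔP = [f·L/D + ΣK]·(ρV²/2) = [0.02341·1690/0.111 + 1.08]·(651·0.09366²/2) = [356.5 + 1.08]·2.855 = 1021 Pa.
ΔP = 1021 Pa = 1.02 kPa.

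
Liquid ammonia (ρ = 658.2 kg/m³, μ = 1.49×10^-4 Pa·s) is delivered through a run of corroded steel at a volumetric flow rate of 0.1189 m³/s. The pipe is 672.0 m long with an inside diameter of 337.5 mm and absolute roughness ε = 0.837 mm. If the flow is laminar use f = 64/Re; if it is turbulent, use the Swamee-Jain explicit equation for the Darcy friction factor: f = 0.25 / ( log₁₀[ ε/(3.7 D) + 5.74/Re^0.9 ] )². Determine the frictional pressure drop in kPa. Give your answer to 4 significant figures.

Cross-sectional area A = πD²/4 = π(0.3375)²/4 = 0.08946 m²; mean velocity V = Q/A = 0.1189/0.08946 = 1.329 m/s.
Reynolds number Re = ρVD/μ = 658.2 · 1.329 · 0.3375 / 0.000149 = 1.981e+06.
Re > 4000 → turbulent. Relative roughness ε/D = 0.000837/0.3375 = 0.00248. Swamee-Jain: f = 0.25/(log₁₀[0.00248/3.7 + 5.74/1.981e+06^0.9])² = 0.25/(log₁₀[0.00067 + 1.23e-05])² = 0.25/(-3.166)² = 0.02494.
Darcy-Weisbach: ΔP = f(L/D)(ρV²/2) = 0.02494·(672/0.3375)·(658.2·1.329²/2) = 0.02494·1991·581.3 = 2.887e+04 Pa.
ΔP = 2.887e+04 Pa = 28.87 kPa.

ΔP ≈ 28.87 kPa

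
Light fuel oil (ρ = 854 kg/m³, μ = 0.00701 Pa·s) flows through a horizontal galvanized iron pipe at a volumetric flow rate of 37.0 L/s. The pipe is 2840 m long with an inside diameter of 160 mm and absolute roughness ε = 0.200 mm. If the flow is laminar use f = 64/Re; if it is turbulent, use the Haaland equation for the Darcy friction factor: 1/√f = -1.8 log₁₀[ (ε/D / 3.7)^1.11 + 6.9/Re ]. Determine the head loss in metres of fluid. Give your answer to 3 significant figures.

Q = 37.0 L/s = 37.0/1000 = 0.037 m³/s.
Cross-sectional area A = πD²/4 = π(0.16)²/4 = 0.02011 m²; mean velocity V = Q/A = 0.037/0.02011 = 1.84 m/s.
Reynolds number Re = ρVD/μ = 854 · 1.84 · 0.16 / 0.00701 = 3.587e+04.
Re > 4000 → turbulent. Relative roughness ε/D = 0.0002/0.16 = 0.00125. Haaland: 1/√f = -1.8 log₁₀[(0.00125/3.7)^1.11 + 6.9/3.587e+04] = -1.8 log₁₀[0.00014 + 0.000192] = 6.261, so f = 0.02551.
Darcy-Weisbach: ΔP = f(L/D)(ρV²/2) = 0.02551·(2840/0.16)·(854·1.84²/2) = 0.02551·1.775e+04·1446 = 6.549e+05 Pa.
Head loss h_f = ΔP/(ρg) = 6.549e+05/(854·9.81) = 78.2 m.

h_f ≈ 78.2 m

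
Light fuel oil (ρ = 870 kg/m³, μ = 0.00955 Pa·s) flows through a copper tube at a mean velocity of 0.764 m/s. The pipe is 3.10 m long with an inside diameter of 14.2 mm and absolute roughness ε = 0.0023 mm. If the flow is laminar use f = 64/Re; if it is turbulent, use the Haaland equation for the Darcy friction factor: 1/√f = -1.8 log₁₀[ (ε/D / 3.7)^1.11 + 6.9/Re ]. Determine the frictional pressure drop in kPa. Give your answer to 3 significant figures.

Reynolds number Re = ρVD/μ = 870 · 0.764 · 0.0142 / 0.00955 = 988.3.
Re < 2300 → laminar flow, so f = 64/Re = 64/988.3 = 0.06476 (the turbulent correlation is not needed).
Darcy-Weisbach: ΔP = f(L/D)(ρV²/2) = 0.06476·(3.1/0.0142)·(870·0.764²/2) = 0.06476·218.3·253.9 = 3589 Pa.
ΔP = 3589 Pa = 3.59 kPa.

ΔP ≈ 3.59 kPa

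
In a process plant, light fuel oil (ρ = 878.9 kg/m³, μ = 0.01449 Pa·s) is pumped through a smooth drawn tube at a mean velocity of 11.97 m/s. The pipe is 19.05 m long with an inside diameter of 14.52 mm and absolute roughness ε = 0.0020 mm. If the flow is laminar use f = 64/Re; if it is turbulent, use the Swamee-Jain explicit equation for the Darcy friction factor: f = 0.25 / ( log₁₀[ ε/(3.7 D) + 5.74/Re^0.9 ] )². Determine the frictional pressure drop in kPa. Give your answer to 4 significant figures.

Reynolds number Re = ρVD/μ = 878.9 · 11.97 · 0.01452 / 0.0145 = 1.054e+04.
Re > 4000 → turbulent. Relative roughness ε/D = 2e-06/0.01452 = 0.000138. Swamee-Jain: f = 0.25/(log₁₀[0.000138/3.7 + 5.74/1.054e+04^0.9])² = 0.25/(log₁₀[3.72e-05 + 0.00137])² = 0.25/(-2.85)² = 0.03078.
Darcy-Weisbach: ΔP = f(L/D)(ρV²/2) = 0.03078·(19.05/0.01452)·(878.9·11.97²/2) = 0.03078·1312·6.296e+04 = 2.542e+06 Pa.
ΔP = 2.542e+06 Pa = 2542 kPa.

ΔP ≈ 2542 kPa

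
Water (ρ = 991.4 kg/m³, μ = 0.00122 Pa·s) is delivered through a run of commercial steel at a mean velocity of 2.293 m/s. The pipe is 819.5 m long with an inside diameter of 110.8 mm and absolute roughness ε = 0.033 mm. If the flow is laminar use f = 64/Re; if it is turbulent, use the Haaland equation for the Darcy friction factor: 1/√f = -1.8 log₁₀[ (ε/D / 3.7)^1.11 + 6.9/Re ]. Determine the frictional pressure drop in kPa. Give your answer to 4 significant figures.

Reynolds number Re = ρVD/μ = 991.4 · 2.293 · 0.1108 / 0.00122 = 2.065e+05.
Re > 4000 → turbulent. Relative roughness ε/D = 3.3e-05/0.1108 = 0.000298. Haaland: 1/√f = -1.8 log₁₀[(0.000298/3.7)^1.11 + 6.9/2.065e+05] = -1.8 log₁₀[2.85e-05 + 3.34e-05] = 7.574, so f = 0.01743.
Darcy-Weisbach: ΔP = f(L/D)(ρV²/2) = 0.01743·(819.5/0.1108)·(991.4·2.293²/2) = 0.01743·7396·2606 = 3.36e+05 Pa.
ΔP = 3.36e+05 Pa = 336.0 kPa.

ΔP ≈ 336.0 kPa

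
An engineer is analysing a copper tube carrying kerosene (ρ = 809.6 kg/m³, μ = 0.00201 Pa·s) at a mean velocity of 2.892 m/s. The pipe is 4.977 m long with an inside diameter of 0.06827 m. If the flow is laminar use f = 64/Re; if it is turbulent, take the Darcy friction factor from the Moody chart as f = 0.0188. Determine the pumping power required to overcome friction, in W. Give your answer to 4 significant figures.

Reynolds number Re = ρVD/μ = 809.6 · 2.892 · 0.06827 / 0.00201 = 7.952e+04.
Re > 4000 → turbulent; use the Moody-chart value f = 0.0188.
Darcy-Weisbach: ΔP = f(L/D)(ρV²/2) = 0.0188·(4.977/0.06827)·(809.6·2.892²/2) = 0.0188·72.9·3386 = 4640 Pa.
Q = V·A = 2.892·0.003661 = 0.01059 m³/s.
Pumping power P = QΔP = 0.01059·4640 = 49.123 W = 49.12 W.

P ≈ 49.12 W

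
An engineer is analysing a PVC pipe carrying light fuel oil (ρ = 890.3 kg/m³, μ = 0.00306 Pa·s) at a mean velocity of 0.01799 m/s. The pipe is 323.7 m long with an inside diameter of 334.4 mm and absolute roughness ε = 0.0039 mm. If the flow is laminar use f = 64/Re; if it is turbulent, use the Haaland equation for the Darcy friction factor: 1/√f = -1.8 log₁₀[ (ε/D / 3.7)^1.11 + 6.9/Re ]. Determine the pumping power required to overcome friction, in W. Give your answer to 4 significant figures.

P ≈ 0.008057 W

Reynolds number Re = ρVD/μ = 890.3 · 0.01799 · 0.3344 / 0.00306 = 1750.
Re < 2300 → laminar flow, so f = 64/Re = 64/1750 = 0.03657 (the turbulent correlation is not needed).
Darcy-Weisbach: ΔP = f(L/D)(ρV²/2) = 0.03657·(323.7/0.3344)·(890.3·0.01799²/2) = 0.03657·968·0.1441 = 5.099 Pa.
Q = V·A = 0.01799·0.08783 = 0.00158 m³/s.
Pumping power P = QΔP = 0.00158·5.099 = 0.0080569 W = 0.008057 W.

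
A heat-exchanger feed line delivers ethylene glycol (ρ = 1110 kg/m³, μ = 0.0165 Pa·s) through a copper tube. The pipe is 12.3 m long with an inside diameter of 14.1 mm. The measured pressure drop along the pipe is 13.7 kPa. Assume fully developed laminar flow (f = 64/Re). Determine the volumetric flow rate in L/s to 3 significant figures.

For laminar flow, f = 64/Re with Re = ρVD/μ, so Darcy-Weisbach reduces to ΔP = 32μLV/D². Solving for V: V = ΔP·D²/(32μL) = 1.37e+04·(0.0141)²/(32·0.0165·12.3) = 0.4194 m/s.
Check: Re = ρVD/μ = 1110·0.4194·0.0141/0.0165 = 397.8 < 2300, so the laminar assumption holds.
Q = V·A = 0.4194·(π/4·0.0141²) = 6.549e-05 m³/s = 0.0655 L/s.

Q ≈ 0.0655 L/s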